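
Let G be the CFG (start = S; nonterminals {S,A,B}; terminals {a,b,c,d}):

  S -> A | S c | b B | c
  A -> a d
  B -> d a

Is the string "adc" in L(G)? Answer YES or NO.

Convert to CNF:
  S -> S T2 | T0 T1 | T3 B | c
  A -> T0 T1
  B -> T1 T0
  T0 -> a
  T1 -> d
  T2 -> c
  T3 -> b

CYK table (by increasing span):
  T[0,0] 'a' = {T0}  orig:{}
  T[1,1] 'd' = {T1}  orig:{}
  T[2,2] 'c' = {S,T2}  orig:{S}
  T[0,1] 'ad' = {A,S}
  T[1,2] 'dc' = ∅
  T[0,2] 'adc' = {S}

S ∈ T[0,2] ⇒ YES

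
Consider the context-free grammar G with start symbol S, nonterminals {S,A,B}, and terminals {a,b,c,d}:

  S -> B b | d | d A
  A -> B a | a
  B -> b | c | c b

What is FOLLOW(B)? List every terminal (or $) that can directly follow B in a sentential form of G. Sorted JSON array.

FIRST iteration:
pass 1:
  A via A→a: +{a}
  B via B→b: +{b}
  B via B→c: +{c}
  S via S→B b: +{b,c}
  S via S→d: +{d}
  FIRST(S)={b,c,d}  FIRST(A)={a}  FIRST(B)={b,c}
pass 2:
  A via A→B a: +{b,c}
  FIRST(S)={b,c,d}  FIRST(A)={a,b,c}  FIRST(B)={b,c}
pass 3: (stable)
  FIRST(S)={b,c,d}  FIRST(A)={a,b,c}  FIRST(B)={b,c}

FOLLOW iteration:
initialize: $ ∈ FOLLOW(S)
iter 1:
  A→B a: FOLLOW(B) ⊇ FIRST(a) = {a}; new: +{a}
  S→B b: FOLLOW(B) ⊇ FIRST(b) = {b}; new: +{b}
  S→d A: FOLLOW(A) ⊇ FOLLOW(S) ⊇ {$}; new: +{$}
  S: {$}  A: {$}  B: {a,b}
iter 2: — fixpoint
  S: {$}  A: {$}  B: {a,b}

FOLLOW(B) = ["a", "b"]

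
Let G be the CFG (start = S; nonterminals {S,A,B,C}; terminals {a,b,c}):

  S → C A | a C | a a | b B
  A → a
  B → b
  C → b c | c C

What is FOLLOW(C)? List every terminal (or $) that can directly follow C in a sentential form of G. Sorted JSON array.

Compute FIRST by fixpoint:
[1]
  A via A→a: +{a}
  B via B→b: +{b}
  C via C→b c: +{b}
  C via C→c C: +{c}
  S via S→C A: +{b,c}
  S via S→a C: +{a}
  FIRST[S]={a,b,c}  FIRST[A]={a}  FIRST[B]={b}  FIRST[C]={b,c}
[2] (no change)
  FIRST[S]={a,b,c}  FIRST[A]={a}  FIRST[B]={b}  FIRST[C]={b,c}

FOLLOW sets:
FOLLOW(S) := {$}
pass 1:
  S→C A: FOLLOW(C) ⊇ FIRST(A) = {a}; new: +{a}
  S→C A: FOLLOW(A) ⊇ FOLLOW(S) ⊇ {$}; new: +{$}
  S→a C: FOLLOW(C) ⊇ FOLLOW(S) ⊇ {$}; new: +{$}
  S→b B: FOLLOW(B) ⊇ FOLLOW(S) ⊇ {$}; new: +{$}
  FOLLOW(S)={$}  FOLLOW(A)={$}  FOLLOW(B)={$}  FOLLOW(C)={$,a}
pass 2: done
  FOLLOW(S)={$}  FOLLOW(A)={$}  FOLLOW(B)={$}  FOLLOW(C)={$,a}

FOLLOW(C) = ["$", "a"]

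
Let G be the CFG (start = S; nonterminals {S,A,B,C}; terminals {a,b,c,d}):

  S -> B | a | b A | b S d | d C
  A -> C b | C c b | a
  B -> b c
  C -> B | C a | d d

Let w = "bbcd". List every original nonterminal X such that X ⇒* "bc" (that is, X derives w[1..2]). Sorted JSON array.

Convert to CNF:
  S -> T0 A | T0 T1 | T0 X5 | T3 C | a
  A -> C T0 | C X4 | a
  B -> T0 T1
  C -> C T2 | T0 T1 | T3 T3
  T0 -> b
  T1 -> c
  T2 -> a
  T3 -> d
  X4 -> T1 T0
  X5 -> S T3

Fill CYK table bottom-up, restricted to cells inside w[1..2]:
  cell(1,1) b: {T0}  orig:{}
  cell(2,2) c: {T1}  orig:{}
  cell(1,2) bc: {B,C,S}

Original NTs in T[1,2] deriving "bc": ["B", "C", "S"]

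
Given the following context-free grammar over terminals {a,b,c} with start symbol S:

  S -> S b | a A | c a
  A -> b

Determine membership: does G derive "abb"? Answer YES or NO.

Convert to CNF:
  S -> S T0 | T1 A | T2 T1
  A -> b
  T0 -> b
  T1 -> a
  T2 -> c

CYK fill:
  cell(0,0) a: {T1}  orig:{}
  cell(1,1) b: {A,T0}  orig:{A}
  cell(2,2) b: {A,T0}  orig:{A}
  cell(0,1) ab: {S}
  cell(1,2) bb: ∅
  cell(0,2) abb: {S}

S ∈ T[0,2] ⇒ YES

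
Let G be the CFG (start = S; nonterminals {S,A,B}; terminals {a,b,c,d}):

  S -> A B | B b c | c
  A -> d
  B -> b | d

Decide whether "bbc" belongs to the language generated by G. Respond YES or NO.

CNF form of G:
  S -> A B | B X2 | c
  A -> d
  B -> b | d
  T0 -> b
  T1 -> c
  X2 -> T0 T1

CYK table (by increasing span):
  cell(0,0) b: {B,T0}  orig:{B}
  cell(1,1) b: {B,T0}  orig:{B}
  cell(2,2) c: {S,T1}  orig:{S}
  cell(0,1) bb: ∅
  cell(1,2) bc: {X2}  orig:{}
  cell(0,2) bbc: {S}

S ∈ T[0,2] ⇒ YES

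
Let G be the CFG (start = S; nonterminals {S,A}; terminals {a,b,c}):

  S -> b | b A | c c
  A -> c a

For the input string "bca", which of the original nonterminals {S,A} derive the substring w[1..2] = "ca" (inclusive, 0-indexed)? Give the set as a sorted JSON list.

Convert to CNF:
  S -> T0 T0 | T2 A | b
  A -> T0 T1
  T0 -> c
  T1 -> a
  T2 -> b

CYK fill, restricted to cells inside w[1..2]:
  T[1,1] 'c' = {T0}  orig:{}
  T[2,2] 'a' = {T1}  orig:{}
  T[1,2] 'ca' = {A}

Original NTs in T[1,2] deriving "ca": ["A"]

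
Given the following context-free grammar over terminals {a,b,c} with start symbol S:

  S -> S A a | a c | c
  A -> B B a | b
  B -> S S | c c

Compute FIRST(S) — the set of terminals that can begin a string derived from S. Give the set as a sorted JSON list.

Compute FIRST by fixpoint:
round 1:
  A via A→b: +{b}
  B via B→c c: +{c}
  S via S→a c: +{a}
  S via S→c: +{c}
  FIRST[S]={a,c}  FIRST[A]={b}  FIRST[B]={c}
round 2:
  A via A→B B a: +{c}
  B via B→S S: +{a}
  FIRST[S]={a,c}  FIRST[A]={b,c}  FIRST[B]={a,c}
round 3:
  A via A→B B a: +{a}
  FIRST[S]={a,c}  FIRST[A]={a,b,c}  FIRST[B]={a,c}
round 4: (stable)
  FIRST[S]={a,c}  FIRST[A]={a,b,c}  FIRST[B]={a,c}

FIRST(S) = ["a", "c"]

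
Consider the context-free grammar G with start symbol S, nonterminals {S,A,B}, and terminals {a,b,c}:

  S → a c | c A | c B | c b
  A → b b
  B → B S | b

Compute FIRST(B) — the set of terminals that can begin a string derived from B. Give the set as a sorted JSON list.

FIRST sets, iterate to fixpoint:
round 1:
  A via A→b b: +{b}
  B via B→b: +{b}
  S via S→a c: +{a}
  S via S→c A: +{c}
  FIRST(S)={a,c}  FIRST(A)={b}  FIRST(B)={b}
round 2: (no change)
  FIRST(S)={a,c}  FIRST(A)={b}  FIRST(B)={b}

FIRST(B) = ["b"]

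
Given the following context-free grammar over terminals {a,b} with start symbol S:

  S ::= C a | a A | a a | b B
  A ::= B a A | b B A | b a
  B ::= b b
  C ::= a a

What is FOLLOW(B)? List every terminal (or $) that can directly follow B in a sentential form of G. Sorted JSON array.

FIRST iteration:
pass 1:
  A via A→b B A: +{b}
  B via B→b b: +{b}
  C via C→a a: +{a}
  S via S→C a: +{a}
  S via S→b B: +{b}
  FIRST[S]={a,b}  FIRST[A]={b}  FIRST[B]={b}  FIRST[C]={a}
pass 2: done
  FIRST[S]={a,b}  FIRST[A]={b}  FIRST[B]={b}  FIRST[C]={a}

FOLLOW iteration:
FOLLOW(S) := {$}
pass 1:
  A→B a A: FOLLOW(B) ⊇ FIRST(a) = {a}; new: +{a}
  A→b B A: FOLLOW(B) ⊇ FIRST(A) = {b}; new: +{b}
  S→C a: FOLLOW(C) ⊇ FIRST(a) = {a}; new: +{a}
  S→a A: FOLLOW(A) ⊇ FOLLOW(S) ⊇ {$}; new: +{$}
  S→b B: FOLLOW(B) ⊇ FOLLOW(S) ⊇ {$}; new: +{$}
  S: {$}  A: {$}  B: {$,a,b}  C: {a}
pass 2: done
  S: {$}  A: {$}  B: {$,a,b}  C: {a}

FOLLOW(B) = ["$", "a", "b"]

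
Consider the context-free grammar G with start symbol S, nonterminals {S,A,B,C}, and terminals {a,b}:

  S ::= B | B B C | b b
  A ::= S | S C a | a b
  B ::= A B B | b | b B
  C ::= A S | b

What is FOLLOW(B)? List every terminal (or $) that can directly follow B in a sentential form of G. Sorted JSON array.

FIRST iteration:
iter 1:
  A via A→a b: +{a}
  B via B→A B B: +{a}
  B via B→b: +{b}
  C via C→A S: +{a}
  C via C→b: +{b}
  S via S→B: +{a,b}
  FIRST(S)={a,b}  FIRST(A)={a}  FIRST(B)={a,b}  FIRST(C)={a,b}
iter 2:
  A via A→S: +{b}
  FIRST(S)={a,b}  FIRST(A)={a,b}  FIRST(B)={a,b}  FIRST(C)={a,b}
iter 3: (no change)
  FIRST(S)={a,b}  FIRST(A)={a,b}  FIRST(B)={a,b}  FIRST(C)={a,b}

FOLLOW sets:
FOLLOW(S) := {$}
iter 1:
  A→S C a: FOLLOW(S) ⊇ FIRST(C) = {a,b}; new: +{a,b}
  A→S C a: FOLLOW(C) ⊇ FIRST(a) = {a}; new: +{a}
  B→A B B: FOLLOW(A) ⊇ FIRST(B) = {a,b}; new: +{a,b}
  B→A B B: FOLLOW(B) ⊇ FIRST(B) = {a,b}; new: +{a,b}
  S→B: FOLLOW(B) ⊇ FOLLOW(S) ⊇ {$,a,b}; new: +{$}
  S→B B C: FOLLOW(C) ⊇ FOLLOW(S) ⊇ {$,a,b}; new: +{$,b}
  FOLLOW[S]={$,a,b}  FOLLOW[A]={a,b}  FOLLOW[B]={$,a,b}  FOLLOW[C]={$,a,b}
iter 2: done
  FOLLOW[S]={$,a,b}  FOLLOW[A]={a,b}  FOLLOW[B]={$,a,b}  FOLLOW[C]={$,a,b}

FOLLOW(B) = ["$", "a", "b"]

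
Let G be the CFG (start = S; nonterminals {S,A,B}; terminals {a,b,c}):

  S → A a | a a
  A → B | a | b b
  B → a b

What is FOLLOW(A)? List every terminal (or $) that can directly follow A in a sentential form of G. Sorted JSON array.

FIRST iteration:
pass 1:
  A via A→a: +{a}
  A via A→b b: +{b}
  B via B→a b: +{a}
  S via S→A a: +{a,b}
  S: {a,b}  A: {a,b}  B: {a}
pass 2: (no change)
  S: {a,b}  A: {a,b}  B: {a}

FOLLOW sets:
seed FOLLOW(S) with $
round 1:
  S→A a: FOLLOW(A) ⊇ FIRST(a) = {a}; new: +{a}
  S: {$}  A: {a}  B: {}
round 2:
  A→B: FOLLOW(B) ⊇ FOLLOW(A) ⊇ {a}; new: +{a}
  S: {$}  A: {a}  B: {a}
round 3: done
  S: {$}  A: {a}  B: {a}

FOLLOW(A) = ["a"]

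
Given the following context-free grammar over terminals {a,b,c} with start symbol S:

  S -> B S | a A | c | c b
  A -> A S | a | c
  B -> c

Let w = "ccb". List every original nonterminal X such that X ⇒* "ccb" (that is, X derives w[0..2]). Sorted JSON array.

Convert to CNF:
  S -> B S | T0 A | T1 T2 | c
  A -> A S | a | c
  B -> c
  T0 -> a
  T1 -> c
  T2 -> b

CYK fill — only the sub-triangle for w[0..2]:
  [0..0]={A,B,S,T1}  "c"  orig:{A,B,S}
  [1..1]={A,B,S,T1}  "c"  orig:{A,B,S}
  [2..2]={T2}  "b"  orig:{}
  [0..1]={A,S}  "cc"
  [1..2]={S}  "cb"
  [0..2]={A,S}  "ccb"

Original NTs in T[0,2] deriving "ccb": ["A", "S"]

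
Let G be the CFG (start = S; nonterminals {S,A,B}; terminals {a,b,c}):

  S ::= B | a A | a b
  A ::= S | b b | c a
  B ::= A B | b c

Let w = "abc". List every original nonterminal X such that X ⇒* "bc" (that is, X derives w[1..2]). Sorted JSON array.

CNF form of G:
  S -> A B | T0 A | T0 T1 | T1 T2
  A -> A B | T0 A | T0 T1 | T1 T1 | T1 T2 | T2 T0
  B -> A B | T1 T2
  T0 -> a
  T1 -> b
  T2 -> c

Fill CYK table bottom-up (cells [i..j] with 1 ≤ i ≤ j ≤ 2 only):
  [1..1]={T1}  "b"  orig:{}
  [2..2]={T2}  "c"  orig:{}
  [1..2]={A,B,S}  "bc"

Original NTs in T[1,2] deriving "bc": ["A", "B", "S"]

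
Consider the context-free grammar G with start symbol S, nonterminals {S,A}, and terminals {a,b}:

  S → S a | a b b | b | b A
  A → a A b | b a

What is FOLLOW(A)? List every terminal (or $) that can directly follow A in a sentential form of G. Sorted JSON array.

Compute FIRST by fixpoint:
pass 1:
  A via A→a A b: +{a}
  A via A→b a: +{b}
  S via S→a b b: +{a}
  S via S→b: +{b}
  S: {a,b}  A: {a,b}
pass 2: done
  S: {a,b}  A: {a,b}

Compute FOLLOW by fixpoint:
FOLLOW(S) := {$}
round 1:
  A→a A b: FOLLOW(A) ⊇ FIRST(b) = {b}; new: +{b}
  S→S a: FOLLOW(S) ⊇ FIRST(a) = {a}; new: +{a}
  S→b A: FOLLOW(A) ⊇ FOLLOW(S) ⊇ {$,a}; new: +{$,a}
  S: {$,a}  A: {$,a,b}
round 2: done
  S: {$,a}  A: {$,a,b}

FOLLOW(A) = ["$", "a", "b"]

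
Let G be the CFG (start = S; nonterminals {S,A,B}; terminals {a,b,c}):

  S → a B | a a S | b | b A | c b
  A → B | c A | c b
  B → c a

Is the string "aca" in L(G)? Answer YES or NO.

CNF form of G:
  S -> T0 T2 | T1 B | T1 X3 | T2 A | b
  A -> T0 A | T0 T1 | T0 T2
  B -> T0 T1
  T0 -> c
  T1 -> a
  T2 -> b
  X3 -> T1 S

CYK table (by increasing span):
  [0..0]={T1}  "a"  orig:{}
  [1..1]={T0}  "c"  orig:{}
  [2..2]={T1}  "a"  orig:{}
  [0..1]=∅  "ac"
  [1..2]={A,B}  "ca"
  [0..2]={S}  "aca"

S ∈ T[0,2] ⇒ YES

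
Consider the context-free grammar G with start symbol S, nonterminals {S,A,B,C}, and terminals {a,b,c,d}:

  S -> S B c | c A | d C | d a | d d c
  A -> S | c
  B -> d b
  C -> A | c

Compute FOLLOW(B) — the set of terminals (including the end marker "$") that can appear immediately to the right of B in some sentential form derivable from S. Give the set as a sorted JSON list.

Compute FIRST by fixpoint:
pass 1:
  A via A→c: +{c}
  B via B→d b: +{d}
  C via C→A: +{c}
  S via S→c A: +{c}
  S via S→d C: +{d}
  FIRST(S)={c,d}  FIRST(A)={c}  FIRST(B)={d}  FIRST(C)={c}
pass 2:
  A via A→S: +{d}
  C via C→A: +{d}
  FIRST(S)={c,d}  FIRST(A)={c,d}  FIRST(B)={d}  FIRST(C)={c,d}
pass 3: done
  FIRST(S)={c,d}  FIRST(A)={c,d}  FIRST(B)={d}  FIRST(C)={c,d}

FOLLOW sets:
initialize: $ ∈ FOLLOW(S)
pass 1:
  S→S B c: FOLLOW(S) ⊇ FIRST(B) = {d}; new: +{d}
  S→S B c: FOLLOW(B) ⊇ FIRST(c) = {c}; new: +{c}
  S→c A: FOLLOW(A) ⊇ FOLLOW(S) ⊇ {$,d}; new: +{$,d}
  S→d C: FOLLOW(C) ⊇ FOLLOW(S) ⊇ {$,d}; new: +{$,d}
  FOLLOW[S]={$,d}  FOLLOW[A]={$,d}  FOLLOW[B]={c}  FOLLOW[C]={$,d}
pass 2: (no change)
  FOLLOW[S]={$,d}  FOLLOW[A]={$,d}  FOLLOW[B]={c}  FOLLOW[C]={$,d}

FOLLOW(B) = ["c"]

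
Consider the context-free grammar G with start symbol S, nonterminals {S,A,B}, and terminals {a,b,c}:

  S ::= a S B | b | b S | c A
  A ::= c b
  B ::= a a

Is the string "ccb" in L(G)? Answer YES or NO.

CNF form of G:
  S -> T0 A | T1 S | T2 X3 | b
  A -> T0 T1
  B -> T2 T2
  T0 -> c
  T1 -> b
  T2 -> a
  X3 -> S B

CYK fill:
  T[0,0] 'c' = {T0}  orig:{}
  T[1,1] 'c' = {T0}  orig:{}
  T[2,2] 'b' = {S,T1}  orig:{S}
  T[0,1] 'cc' = ∅
  T[1,2] 'cb' = {A}
  T[0,2] 'ccb' = {S}

S ∈ T[0,2] ⇒ YES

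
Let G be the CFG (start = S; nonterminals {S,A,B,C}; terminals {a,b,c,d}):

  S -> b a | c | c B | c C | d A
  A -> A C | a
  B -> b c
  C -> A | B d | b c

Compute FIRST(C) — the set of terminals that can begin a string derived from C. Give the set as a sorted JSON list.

FIRST iteration:
round 1:
  A via A→a: +{a}
  B via B→b c: +{b}
  C via C→A: +{a}
  C via C→B d: +{b}
  S via S→b a: +{b}
  S via S→c: +{c}
  S via S→d A: +{d}
  FIRST(S)={b,c,d}  FIRST(A)={a}  FIRST(B)={b}  FIRST(C)={a,b}
round 2: (stable)
  FIRST(S)={b,c,d}  FIRST(A)={a}  FIRST(B)={b}  FIRST(C)={a,b}

FIRST(C) = ["a", "b"]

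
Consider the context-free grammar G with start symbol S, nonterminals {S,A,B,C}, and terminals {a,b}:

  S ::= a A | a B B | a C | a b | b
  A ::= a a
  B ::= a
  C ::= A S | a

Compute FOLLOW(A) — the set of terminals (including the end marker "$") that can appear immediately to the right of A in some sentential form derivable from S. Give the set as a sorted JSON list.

Compute FIRST by fixpoint:
[1]
  A via A→a a: +{a}
  B via B→a: +{a}
  C via C→A S: +{a}
  S via S→a A: +{a}
  S via S→b: +{b}
  FIRST(S)={a,b}  FIRST(A)={a}  FIRST(B)={a}  FIRST(C)={a}
[2] (stable)
  FIRST(S)={a,b}  FIRST(A)={a}  FIRST(B)={a}  FIRST(C)={a}

FOLLOW iteration:
initialize: $ ∈ FOLLOW(S)
pass 1:
  C→A S: FOLLOW(A) ⊇ FIRST(S) = {a,b}; new: +{a,b}
  S→a A: FOLLOW(A) ⊇ FOLLOW(S) ⊇ {$}; new: +{$}
  S→a B B: FOLLOW(B) ⊇ FIRST(B) = {a}; new: +{a}
  S→a B B: FOLLOW(B) ⊇ FOLLOW(S) ⊇ {$}; new: +{$}
  S→a C: FOLLOW(C) ⊇ FOLLOW(S) ⊇ {$}; new: +{$}
  FOLLOW[S]={$}  FOLLOW[A]={$,a,b}  FOLLOW[B]={$,a}  FOLLOW[C]={$}
pass 2: done
  FOLLOW[S]={$}  FOLLOW[A]={$,a,b}  FOLLOW[B]={$,a}  FOLLOW[C]={$}

FOLLOW(A) = ["$", "a", "b"]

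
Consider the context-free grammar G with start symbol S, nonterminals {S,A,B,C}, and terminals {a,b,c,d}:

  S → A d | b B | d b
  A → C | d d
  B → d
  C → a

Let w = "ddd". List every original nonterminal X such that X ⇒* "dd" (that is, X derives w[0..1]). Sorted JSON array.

Convert to CNF:
  S -> A T0 | T0 T1 | T1 B
  A -> T0 T0 | a
  B -> d
  C -> a
  T0 -> d
  T1 -> b

Fill CYK table bottom-up, restricted to cells inside w[0..1]:
  cell(0,0) d: {B,T0}  orig:{B}
  cell(1,1) d: {B,T0}  orig:{B}
  cell(0,1) dd: {A}

Original NTs in T[0,1] deriving "dd": ["A"]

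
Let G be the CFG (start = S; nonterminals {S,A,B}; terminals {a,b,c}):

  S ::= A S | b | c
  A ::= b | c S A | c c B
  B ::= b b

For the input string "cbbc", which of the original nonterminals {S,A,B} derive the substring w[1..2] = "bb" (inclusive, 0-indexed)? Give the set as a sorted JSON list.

Convert to CNF:
  S -> A S | b | c
  A -> T0 X2 | T0 X3 | b
  B -> T1 T1
  T0 -> c
  T1 -> b
  X2 -> S A
  X3 -> T0 B

Fill CYK table bottom-up — only the sub-triangle for w[1..2]:
  cell(1,1) b: {A,S,T1}  orig:{A,S}
  cell(2,2) b: {A,S,T1}  orig:{A,S}
  cell(1,2) bb: {B,S,X2}  orig:{B,S}

Original NTs in T[1,2] deriving "bb": ["B", "S"]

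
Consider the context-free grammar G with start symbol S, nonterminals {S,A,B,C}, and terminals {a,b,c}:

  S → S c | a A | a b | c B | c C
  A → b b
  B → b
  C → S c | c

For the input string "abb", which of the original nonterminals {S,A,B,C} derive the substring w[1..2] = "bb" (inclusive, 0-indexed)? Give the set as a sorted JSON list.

Convert to CNF:
  S -> S T1 | T1 B | T1 C | T2 A | T2 T0
  A -> T0 T0
  B -> b
  C -> S T1 | c
  T0 -> b
  T1 -> c
  T2 -> a

CYK table (by increasing span) (cells [i..j] with 1 ≤ i ≤ j ≤ 2 only):
  cell(1,1) b: {B,T0}  orig:{B}
  cell(2,2) b: {B,T0}  orig:{B}
  cell(1,2) bb: {A}

Original NTs in T[1,2] deriving "bb": ["A"]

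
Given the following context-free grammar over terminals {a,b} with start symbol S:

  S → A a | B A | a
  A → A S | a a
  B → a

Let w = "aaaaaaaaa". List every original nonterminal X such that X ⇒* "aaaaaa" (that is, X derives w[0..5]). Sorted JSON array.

Convert to CNF:
  S -> A T0 | B A | a
  A -> A S | T0 T0
  B -> a
  T0 -> a

CYK fill — only the sub-triangle for w[0..5]:
  cell(0,0) a: {B,S,T0}  orig:{B,S}
  cell(1,1) a: {B,S,T0}  orig:{B,S}
  cell(2,2) a: {B,S,T0}  orig:{B,S}
  cell(3,3) a: {B,S,T0}  orig:{B,S}
  cell(4,4) a: {B,S,T0}  orig:{B,S}
  cell(5,5) a: {B,S,T0}  orig:{B,S}
  cell(0,1) aa: {A}
  cell(1,2) aa: {A}
  cell(2,3) aa: {A}
  cell(3,4) aa: {A}
  cell(4,5) aa: {A}
  cell(0,2) aaa: {A,S}
  cell(1,3) aaa: {A,S}
  cell(2,4) aaa: {A,S}
  cell(3,5) aaa: {A,S}
  cell(0,3) aaaa: {A,S}
  cell(1,4) aaaa: {A,S}
  cell(2,5) aaaa: {A,S}
  cell(0,4) aaaaa: {A,S}
  cell(1,5) aaaaa: {A,S}
  cell(0,5) aaaaaa: {A,S}

Original NTs in T[0,5] deriving "aaaaaa": ["A", "S"]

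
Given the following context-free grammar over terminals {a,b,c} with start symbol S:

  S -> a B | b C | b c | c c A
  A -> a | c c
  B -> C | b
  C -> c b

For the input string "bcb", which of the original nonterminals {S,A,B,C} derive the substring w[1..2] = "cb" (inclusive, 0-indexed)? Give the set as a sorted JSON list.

CNF form of G:
  S -> T0 X3 | T1 C | T1 T0 | T2 B
  A -> T0 T0 | a
  B -> T0 T1 | b
  C -> T0 T1
  T0 -> c
  T1 -> b
  T2 -> a
  X3 -> T0 A

CYK table (by increasing span) — only the sub-triangle for w[1..2]:
  cell(1,1) c: {T0}  orig:{}
  cell(2,2) b: {B,T1}  orig:{B}
  cell(1,2) cb: {B,C}

Original NTs in T[1,2] deriving "cb": ["B", "C"]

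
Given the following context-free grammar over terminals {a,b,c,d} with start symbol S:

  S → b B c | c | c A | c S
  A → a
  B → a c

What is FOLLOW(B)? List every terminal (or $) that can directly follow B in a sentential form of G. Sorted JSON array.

FIRST iteration:
pass 1:
  A via A→a: +{a}
  B via B→a c: +{a}
  S via S→b B c: +{b}
  S via S→c: +{c}
  FIRST(S)={b,c}  FIRST(A)={a}  FIRST(B)={a}
pass 2: (no change)
  FIRST(S)={b,c}  FIRST(A)={a}  FIRST(B)={a}

FOLLOW sets:
initialize: $ ∈ FOLLOW(S)
iter 1:
  S→b B c: FOLLOW(B) ⊇ FIRST(c) = {c}; new: +{c}
  S→c A: FOLLOW(A) ⊇ FOLLOW(S) ⊇ {$}; new: +{$}
  S: {$}  A: {$}  B: {c}
iter 2: (stable)
  S: {$}  A: {$}  B: {c}

FOLLOW(B) = ["c"]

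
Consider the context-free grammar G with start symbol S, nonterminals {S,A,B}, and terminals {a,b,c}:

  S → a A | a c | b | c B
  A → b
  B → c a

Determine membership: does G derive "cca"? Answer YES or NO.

Convert to CNF:
  S -> T0 B | T1 A | T1 T0 | b
  A -> b
  B -> T0 T1
  T0 -> c
  T1 -> a

Fill CYK table bottom-up:
  [0..0]={T0}  "c"  orig:{}
  [1..1]={T0}  "c"  orig:{}
  [2..2]={T1}  "a"  orig:{}
  [0..1]=∅  "cc"
  [1..2]={B}  "ca"
  [0..2]={S}  "cca"

S ∈ T[0,2] ⇒ YES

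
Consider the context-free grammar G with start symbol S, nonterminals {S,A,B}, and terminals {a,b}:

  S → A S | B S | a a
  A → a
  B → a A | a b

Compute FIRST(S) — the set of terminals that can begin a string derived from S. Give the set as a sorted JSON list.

FIRST iteration:
round 1:
  A via A→a: +{a}
  B via B→a A: +{a}
  S via S→A S: +{a}
  FIRST[S]={a}  FIRST[A]={a}  FIRST[B]={a}
round 2: (no change)
  FIRST[S]={a}  FIRST[A]={a}  FIRST[B]={a}

FIRST(S) = ["a"]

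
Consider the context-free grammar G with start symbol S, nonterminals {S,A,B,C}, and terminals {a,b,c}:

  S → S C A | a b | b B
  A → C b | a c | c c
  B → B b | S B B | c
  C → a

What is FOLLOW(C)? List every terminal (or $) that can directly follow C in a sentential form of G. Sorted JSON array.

FIRST iteration:
[1]
  A via A→a c: +{a}
  A via A→c c: +{c}
  B via B→c: +{c}
  C via C→a: +{a}
  S via S→a b: +{a}
  S via S→b B: +{b}
  FIRST[S]={a,b}  FIRST[A]={a,c}  FIRST[B]={c}  FIRST[C]={a}
[2]
  B via B→S B B: +{a,b}
  FIRST[S]={a,b}  FIRST[A]={a,c}  FIRST[B]={a,b,c}  FIRST[C]={a}
[3] (stable)
  FIRST[S]={a,b}  FIRST[A]={a,c}  FIRST[B]={a,b,c}  FIRST[C]={a}

Compute FOLLOW by fixpoint:
FOLLOW(S) := {$}
iter 1:
  A→C b: FOLLOW(C) ⊇ FIRST(b) = {b}; new: +{b}
  B→B b: FOLLOW(B) ⊇ FIRST(b) = {b}; new: +{b}
  B→S B B: FOLLOW(S) ⊇ FIRST(B) = {a,b,c}; new: +{a,b,c}
  B→S B B: FOLLOW(B) ⊇ FIRST(B) = {a,b,c}; new: +{a,c}
  S→S C A: FOLLOW(C) ⊇ FIRST(A) = {a,c}; new: +{a,c}
  S→S C A: FOLLOW(A) ⊇ FOLLOW(S) ⊇ {$,a,b,c}; new: +{$,a,b,c}
  S→b B: FOLLOW(B) ⊇ FOLLOW(S) ⊇ {$,a,b,c}; new: +{$}
  FOLLOW[S]={$,a,b,c}  FOLLOW[A]={$,a,b,c}  FOLLOW[B]={$,a,b,c}  FOLLOW[C]={a,b,c}
iter 2: (no change)
  FOLLOW[S]={$,a,b,c}  FOLLOW[A]={$,a,b,c}  FOLLOW[B]={$,a,b,c}  FOLLOW[C]={a,b,c}

FOLLOW(C) = ["a", "b", "c"]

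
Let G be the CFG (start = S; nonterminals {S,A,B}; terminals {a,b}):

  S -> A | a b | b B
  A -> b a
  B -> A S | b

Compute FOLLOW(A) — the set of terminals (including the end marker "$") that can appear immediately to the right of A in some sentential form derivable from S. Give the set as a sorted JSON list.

FIRST iteration:
iter 1:
  A via A→b a: +{b}
  B via B→A S: +{b}
  S via S→A: +{b}
  S via S→a b: +{a}
  S: {a,b}  A: {b}  B: {b}
iter 2: done
  S: {a,b}  A: {b}  B: {b}

FOLLOW sets:
initialize: $ ∈ FOLLOW(S)
pass 1:
  B→A S: FOLLOW(A) ⊇ FIRST(S) = {a,b}; new: +{a,b}
  S→A: FOLLOW(A) ⊇ FOLLOW(S) ⊇ {$}; new: +{$}
  S→b B: FOLLOW(B) ⊇ FOLLOW(S) ⊇ {$}; new: +{$}
  FOLLOW(S)={$}  FOLLOW(A)={$,a,b}  FOLLOW(B)={$}
pass 2: done
  FOLLOW(S)={$}  FOLLOW(A)={$,a,b}  FOLLOW(B)={$}

FOLLOW(A) = ["$", "a", "b"]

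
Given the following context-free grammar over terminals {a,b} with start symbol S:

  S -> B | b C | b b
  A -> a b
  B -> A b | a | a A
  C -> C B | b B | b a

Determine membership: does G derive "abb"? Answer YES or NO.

Convert to CNF:
  S -> A T1 | T0 A | T1 C | T1 T1 | a
  A -> T0 T1
  B -> A T1 | T0 A | a
  C -> C B | T1 B | T1 T0
  T0 -> a
  T1 -> b

CYK fill:
  [0..0]={B,S,T0}  "a"  orig:{B,S}
  [1..1]={T1}  "b"  orig:{}
  [2..2]={T1}  "b"  orig:{}
  [0..1]={A}  "ab"
  [1..2]={S}  "bb"
  [0..2]={B,S}  "abb"

S ∈ T[0,2] ⇒ YES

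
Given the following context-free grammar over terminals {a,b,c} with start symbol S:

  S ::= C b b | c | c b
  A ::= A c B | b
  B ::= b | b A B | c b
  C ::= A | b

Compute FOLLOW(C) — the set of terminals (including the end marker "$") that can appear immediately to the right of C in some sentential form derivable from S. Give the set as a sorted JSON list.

FIRST sets, iterate to fixpoint:
pass 1:
  A via A→b: +{b}
  B via B→b: +{b}
  B via B→c b: +{c}
  C via C→A: +{b}
  S via S→C b b: +{b}
  S via S→c: +{c}
  S: {b,c}  A: {b}  B: {b,c}  C: {b}
pass 2: done
  S: {b,c}  A: {b}  B: {b,c}  C: {b}

FOLLOW sets:
initialize: $ ∈ FOLLOW(S)
pass 1:
  A→A c B: FOLLOW(A) ⊇ FIRST(c) = {c}; new: +{c}
  A→A c B: FOLLOW(B) ⊇ FOLLOW(A) ⊇ {c}; new: +{c}
  B→b A B: FOLLOW(A) ⊇ FIRST(B) = {b,c}; new: +{b}
  S→C b b: FOLLOW(C) ⊇ FIRST(b) = {b}; new: +{b}
  S: {$}  A: {b,c}  B: {c}  C: {b}
pass 2:
  A→A c B: FOLLOW(B) ⊇ FOLLOW(A) ⊇ {b,c}; new: +{b}
  S: {$}  A: {b,c}  B: {b,c}  C: {b}
pass 3: done
  S: {$}  A: {b,c}  B: {b,c}  C: {b}

FOLLOW(C) = ["b"]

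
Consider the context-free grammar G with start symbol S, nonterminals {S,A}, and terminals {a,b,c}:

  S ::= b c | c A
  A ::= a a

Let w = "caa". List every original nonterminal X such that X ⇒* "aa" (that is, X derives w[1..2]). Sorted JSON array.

CNF form of G:
  S -> T1 T2 | T2 A
  A -> T0 T0
  T0 -> a
  T1 -> b
  T2 -> c

Fill CYK table bottom-up — only the sub-triangle for w[1..2]:
  [1..1]={T0}  "a"  orig:{}
  [2..2]={T0}  "a"  orig:{}
  [1..2]={A}  "aa"

Original NTs in T[1,2] deriving "aa": ["A"]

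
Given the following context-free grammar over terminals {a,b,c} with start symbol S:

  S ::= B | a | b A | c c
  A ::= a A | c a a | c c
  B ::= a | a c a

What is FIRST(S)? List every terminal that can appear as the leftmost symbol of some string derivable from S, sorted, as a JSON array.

FIRST sets, iterate to fixpoint:
pass 1:
  A via A→a A: +{a}
  A via A→c a a: +{c}
  B via B→a: +{a}
  S via S→B: +{a}
  S via S→b A: +{b}
  S via S→c c: +{c}
  FIRST[S]={a,b,c}  FIRST[A]={a,c}  FIRST[B]={a}
pass 2: done
  FIRST[S]={a,b,c}  FIRST[A]={a,c}  FIRST[B]={a}

FIRST(S) = ["a", "b", "c"]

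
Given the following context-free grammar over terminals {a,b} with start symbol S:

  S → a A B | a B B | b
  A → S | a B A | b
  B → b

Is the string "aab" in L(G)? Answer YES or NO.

Convert to CNF:
  S -> T0 X4 | T0 X5 | b
  A -> T0 X1 | T0 X2 | T0 X3 | b
  B -> b
  T0 -> a
  X1 -> A B
  X2 -> B A
  X3 -> B B
  X4 -> A B
  X5 -> B B

CYK table (by increasing span):
  cell(0,0) a: {T0}  orig:{}
  cell(1,1) a: {T0}  orig:{}
  cell(2,2) b: {A,B,S}
  cell(0,1) aa: ∅
  cell(1,2) ab: ∅
  cell(0,2) aab: ∅

S ∉ T[0,2] ⇒ NO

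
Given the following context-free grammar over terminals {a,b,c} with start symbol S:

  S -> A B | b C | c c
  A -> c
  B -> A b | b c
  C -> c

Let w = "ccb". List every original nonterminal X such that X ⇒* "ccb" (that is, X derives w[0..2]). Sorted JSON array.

Convert to CNF:
  S -> A B | T0 C | T1 T1
  A -> c
  B -> A T0 | T0 T1
  C -> c
  T0 -> b
  T1 -> c

CYK fill, restricted to cells inside w[0..2]:
  T[0,0] 'c' = {A,C,T1}  orig:{A,C}
  T[1,1] 'c' = {A,C,T1}  orig:{A,C}
  T[2,2] 'b' = {T0}  orig:{}
  T[0,1] 'cc' = {S}
  T[1,2] 'cb' = {B}
  T[0,2] 'ccb' = {S}

Original NTs in T[0,2] deriving "ccb": ["S"]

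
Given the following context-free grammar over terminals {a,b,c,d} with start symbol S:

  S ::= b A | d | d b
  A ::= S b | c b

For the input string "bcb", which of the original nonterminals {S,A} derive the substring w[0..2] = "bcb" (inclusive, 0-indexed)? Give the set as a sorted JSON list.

Convert to CNF:
  S -> T0 A | T2 T0 | d
  A -> S T0 | T1 T0
  T0 -> b
  T1 -> c
  T2 -> d

CYK table (by increasing span) (cells [i..j] with 0 ≤ i ≤ j ≤ 2 only):
  [0..0]={T0}  "b"  orig:{}
  [1..1]={T1}  "c"  orig:{}
  [2..2]={T0}  "b"  orig:{}
  [0..1]=∅  "bc"
  [1..2]={A}  "cb"
  [0..2]={S}  "bcb"

Original NTs in T[0,2] deriving "bcb": ["S"]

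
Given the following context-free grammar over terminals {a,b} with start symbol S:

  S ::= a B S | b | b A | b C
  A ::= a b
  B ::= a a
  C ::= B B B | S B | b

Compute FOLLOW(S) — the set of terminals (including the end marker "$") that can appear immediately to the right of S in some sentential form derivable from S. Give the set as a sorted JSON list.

FIRST iteration:
pass 1:
  A via A→a b: +{a}
  B via B→a a: +{a}
  C via C→B B B: +{a}
  C via C→b: +{b}
  S via S→a B S: +{a}
  S via S→b: +{b}
  FIRST[S]={a,b}  FIRST[A]={a}  FIRST[B]={a}  FIRST[C]={a,b}
pass 2: (no change)
  FIRST[S]={a,b}  FIRST[A]={a}  FIRST[B]={a}  FIRST[C]={a,b}

FOLLOW sets:
seed FOLLOW(S) with $
iter 1:
  C→B B B: FOLLOW(B) ⊇ FIRST(B) = {a}; new: +{a}
  C→S B: FOLLOW(S) ⊇ FIRST(B) = {a}; new: +{a}
  S→a B S: FOLLOW(B) ⊇ FIRST(S) = {a,b}; new: +{b}
  S→b A: FOLLOW(A) ⊇ FOLLOW(S) ⊇ {$,a}; new: +{$,a}
  S→b C: FOLLOW(C) ⊇ FOLLOW(S) ⊇ {$,a}; new: +{$,a}
  S: {$,a}  A: {$,a}  B: {a,b}  C: {$,a}
iter 2:
  C→B B B: FOLLOW(B) ⊇ FOLLOW(C) ⊇ {$,a}; new: +{$}
  S: {$,a}  A: {$,a}  B: {$,a,b}  C: {$,a}
iter 3: done
  S: {$,a}  A: {$,a}  B: {$,a,b}  C: {$,a}

FOLLOW(S) = ["$", "a"]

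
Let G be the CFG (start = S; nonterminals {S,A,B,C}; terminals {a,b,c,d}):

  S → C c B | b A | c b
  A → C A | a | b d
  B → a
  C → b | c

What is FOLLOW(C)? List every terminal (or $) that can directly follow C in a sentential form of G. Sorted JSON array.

Compute FIRST by fixpoint:
pass 1:
  A via A→a: +{a}
  A via A→b d: +{b}
  B via B→a: +{a}
  C via C→b: +{b}
  C via C→c: +{c}
  S via S→C c B: +{b,c}
  FIRST(S)={b,c}  FIRST(A)={a,b}  FIRST(B)={a}  FIRST(C)={b,c}
pass 2:
  A via A→C A: +{c}
  FIRST(S)={b,c}  FIRST(A)={a,b,c}  FIRST(B)={a}  FIRST(C)={b,c}
pass 3: (stable)
  FIRST(S)={b,c}  FIRST(A)={a,b,c}  FIRST(B)={a}  FIRST(C)={b,c}

Compute FOLLOW by fixpoint:
FOLLOW(S) := {$}
pass 1:
  A→C A: FOLLOW(C) ⊇ FIRST(A) = {a,b,c}; new: +{a,b,c}
  S→C c B: FOLLOW(B) ⊇ FOLLOW(S) ⊇ {$}; new: +{$}
  S→b A: FOLLOW(A) ⊇ FOLLOW(S) ⊇ {$}; new: +{$}
  S: {$}  A: {$}  B: {$}  C: {a,b,c}
pass 2: — fixpoint
  S: {$}  A: {$}  B: {$}  C: {a,b,c}

FOLLOW(C) = ["a", "b", "c"]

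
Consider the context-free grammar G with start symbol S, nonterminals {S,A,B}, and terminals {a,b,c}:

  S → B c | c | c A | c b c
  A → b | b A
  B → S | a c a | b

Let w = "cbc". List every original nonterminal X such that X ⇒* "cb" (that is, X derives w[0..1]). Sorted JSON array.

Convert to CNF:
  S -> B T1 | T1 A | T1 X5 | c
  A -> T0 A | b
  B -> B T1 | T1 A | T1 X4 | T2 X3 | b | c
  T0 -> b
  T1 -> c
  T2 -> a
  X3 -> T1 T2
  X4 -> T0 T1
  X5 -> T0 T1

Fill CYK table bottom-up (cells [i..j] with 0 ≤ i ≤ j ≤ 1 only):
  cell(0,0) c: {B,S,T1}  orig:{B,S}
  cell(1,1) b: {A,B,T0}  orig:{A,B}
  cell(0,1) cb: {B,S}

Original NTs in T[0,1] deriving "cb": ["B", "S"]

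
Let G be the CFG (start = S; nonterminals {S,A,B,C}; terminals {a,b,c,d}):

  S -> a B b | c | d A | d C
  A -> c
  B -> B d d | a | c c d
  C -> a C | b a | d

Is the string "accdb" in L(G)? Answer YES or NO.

CNF form of G:
  S -> T0 A | T0 C | T2 X6 | c
  A -> c
  B -> B X4 | T1 X5 | a
  C -> T2 C | T3 T2 | d
  T0 -> d
  T1 -> c
  T2 -> a
  T3 -> b
  X4 -> T0 T0
  X5 -> T1 T0
  X6 -> B T3

CYK table (by increasing span):
  T[0,0] 'a' = {B,T2}  orig:{B}
  T[1,1] 'c' = {A,S,T1}  orig:{A,S}
  T[2,2] 'c' = {A,S,T1}  orig:{A,S}
  T[3,3] 'd' = {C,T0}  orig:{C}
  T[4,4] 'b' = {T3}  orig:{}
  T[0,1] 'ac' = ∅
  T[1,2] 'cc' = ∅
  T[2,3] 'cd' = {X5}  orig:{}
  T[3,4] 'db' = ∅
  T[0,2] 'acc' = ∅
  T[1,3] 'ccd' = {B}
  T[2,4] 'cdb' = ∅
  T[0,3] 'accd' = ∅
  T[1,4] 'ccdb' = {X6}  orig:{}
  T[0,4] 'accdb' = {S}

S ∈ T[0,4] ⇒ YES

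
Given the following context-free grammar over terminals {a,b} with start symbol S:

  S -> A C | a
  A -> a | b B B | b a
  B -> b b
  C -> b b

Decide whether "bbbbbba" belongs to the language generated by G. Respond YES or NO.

CNF form of G:
  S -> A C | a
  A -> T0 T1 | T0 X2 | a
  B -> T0 T0
  C -> T0 T0
  T0 -> b
  T1 -> a
  X2 -> B B

CYK fill:
  T[0,0] 'b' = {T0}  orig:{}
  T[1,1] 'b' = {T0}  orig:{}
  T[2,2] 'b' = {T0}  orig:{}
  T[3,3] 'b' = {T0}  orig:{}
  T[4,4] 'b' = {T0}  orig:{}
  T[5,5] 'b' = {T0}  orig:{}
  T[6,6] 'a' = {A,S,T1}  orig:{A,S}
  T[0,1] 'bb' = {B,C}
  T[1,2] 'bb' = {B,C}
  T[2,3] 'bb' = {B,C}
  T[3,4] 'bb' = {B,C}
  T[4,5] 'bb' = {B,C}
  T[5,6] 'ba' = {A}
  T[0,2] 'bbb' = ∅
  T[1,3] 'bbb' = ∅
  T[2,4] 'bbb' = ∅
  T[3,5] 'bbb' = ∅
  T[4,6] 'bba' = ∅
  T[0,3] 'bbbb' = {X2}  orig:{}
  T[1,4] 'bbbb' = {X2}  orig:{}
  T[2,5] 'bbbb' = {X2}  orig:{}
  T[3,6] 'bbba' = ∅
  T[0,4] 'bbbbb' = {A}
  T[1,5] 'bbbbb' = {A}
  T[2,6] 'bbbba' = ∅
  T[0,5] 'bbbbbb' = ∅
  T[1,6] 'bbbbba' = ∅
  T[0,6] 'bbbbbba' = ∅

S ∉ T[0,6] ⇒ NO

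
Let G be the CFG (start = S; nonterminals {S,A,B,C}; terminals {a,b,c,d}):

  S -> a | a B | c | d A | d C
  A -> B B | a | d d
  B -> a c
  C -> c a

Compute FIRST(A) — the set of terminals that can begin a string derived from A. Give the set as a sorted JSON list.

Compute FIRST by fixpoint:
iter 1:
  A via A→a: +{a}
  A via A→d d: +{d}
  B via B→a c: +{a}
  C via C→c a: +{c}
  S via S→a: +{a}
  S via S→c: +{c}
  S via S→d A: +{d}
  S: {a,c,d}  A: {a,d}  B: {a}  C: {c}
iter 2: (no change)
  S: {a,c,d}  A: {a,d}  B: {a}  C: {c}

FIRST(A) = ["a", "d"]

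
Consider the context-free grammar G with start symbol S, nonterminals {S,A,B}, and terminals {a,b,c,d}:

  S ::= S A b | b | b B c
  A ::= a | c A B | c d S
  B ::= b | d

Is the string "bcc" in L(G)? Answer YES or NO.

CNF form of G:
  S -> S X5 | T2 X6 | b
  A -> T0 X3 | T0 X4 | a
  B -> b | d
  T0 -> c
  T1 -> d
  T2 -> b
  X3 -> A B
  X4 -> T1 S
  X5 -> A T2
  X6 -> B T0

CYK table (by increasing span):
  T[0,0] 'b' = {B,S,T2}  orig:{B,S}
  T[1,1] 'c' = {T0}  orig:{}
  T[2,2] 'c' = {T0}  orig:{}
  T[0,1] 'bc' = {X6}  orig:{}
  T[1,2] 'cc' = ∅
  T[0,2] 'bcc' = ∅

S ∉ T[0,2] ⇒ NO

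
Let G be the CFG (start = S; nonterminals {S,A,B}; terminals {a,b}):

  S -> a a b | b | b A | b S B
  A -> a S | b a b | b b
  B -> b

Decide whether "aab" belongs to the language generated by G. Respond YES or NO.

Convert to CNF:
  S -> T0 X3 | T1 A | T1 X4 | b
  A -> T0 S | T1 T1 | T1 X2
  B -> b
  T0 -> a
  T1 -> b
  X2 -> T0 T1
  X3 -> T0 T1
  X4 -> S B

CYK fill:
  [0..0]={T0}  "a"  orig:{}
  [1..1]={T0}  "a"  orig:{}
  [2..2]={B,S,T1}  "b"  orig:{B,S}
  [0..1]=∅  "aa"
  [1..2]={A,X2,X3}  "ab"  orig:{A}
  [0..2]={S}  "aab"

S ∈ T[0,2] ⇒ YES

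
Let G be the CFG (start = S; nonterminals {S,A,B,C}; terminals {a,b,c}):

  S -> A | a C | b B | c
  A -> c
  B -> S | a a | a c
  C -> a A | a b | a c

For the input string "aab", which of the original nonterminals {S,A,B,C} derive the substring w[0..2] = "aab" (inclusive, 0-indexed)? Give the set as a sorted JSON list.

Convert to CNF:
  S -> T0 C | T2 B | c
  A -> c
  B -> T0 C | T0 T0 | T0 T1 | T2 B | c
  C -> T0 A | T0 T1 | T0 T2
  T0 -> a
  T1 -> c
  T2 -> b

Fill CYK table bottom-up, restricted to cells inside w[0..2]:
  T[0,0] 'a' = {T0}  orig:{}
  T[1,1] 'a' = {T0}  orig:{}
  T[2,2] 'b' = {T2}  orig:{}
  T[0,1] 'aa' = {B}
  T[1,2] 'ab' = {C}
  T[0,2] 'aab' = {B,S}

Original NTs in T[0,2] deriving "aab": ["B", "S"]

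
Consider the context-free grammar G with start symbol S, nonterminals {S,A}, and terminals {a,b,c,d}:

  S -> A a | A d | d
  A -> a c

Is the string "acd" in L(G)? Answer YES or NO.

CNF form of G:
  S -> A T0 | A T2 | d
  A -> T0 T1
  T0 -> a
  T1 -> c
  T2 -> d

Fill CYK table bottom-up:
  [0..0]={T0}  "a"  orig:{}
  [1..1]={T1}  "c"  orig:{}
  [2..2]={S,T2}  "d"  orig:{S}
  [0..1]={A}  "ac"
  [1..2]=∅  "cd"
  [0..2]={S}  "acd"

S ∈ T[0,2] ⇒ YES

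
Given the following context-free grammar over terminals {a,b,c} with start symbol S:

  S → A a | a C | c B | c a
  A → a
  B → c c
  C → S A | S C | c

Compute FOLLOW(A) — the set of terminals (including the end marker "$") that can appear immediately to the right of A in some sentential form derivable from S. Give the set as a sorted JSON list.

Compute FIRST by fixpoint:
round 1:
  A via A→a: +{a}
  B via B→c c: +{c}
  C via C→c: +{c}
  S via S→A a: +{a}
  S via S→c B: +{c}
  S: {a,c}  A: {a}  B: {c}  C: {c}
round 2:
  C via C→S A: +{a}
  S: {a,c}  A: {a}  B: {c}  C: {a,c}
round 3: (no change)
  S: {a,c}  A: {a}  B: {c}  C: {a,c}

Compute FOLLOW by fixpoint:
seed FOLLOW(S) with $
round 1:
  C→S A: FOLLOW(S) ⊇ FIRST(A) = {a}; new: +{a}
  C→S C: FOLLOW(S) ⊇ FIRST(C) = {a,c}; new: +{c}
  S→A a: FOLLOW(A) ⊇ FIRST(a) = {a}; new: +{a}
  S→a C: FOLLOW(C) ⊇ FOLLOW(S) ⊇ {$,a,c}; new: +{$,a,c}
  S→c B: FOLLOW(B) ⊇ FOLLOW(S) ⊇ {$,a,c}; new: +{$,a,c}
  FOLLOW[S]={$,a,c}  FOLLOW[A]={a}  FOLLOW[B]={$,a,c}  FOLLOW[C]={$,a,c}
round 2:
  C→S A: FOLLOW(A) ⊇ FOLLOW(C) ⊇ {$,a,c}; new: +{$,c}
  FOLLOW[S]={$,a,c}  FOLLOW[A]={$,a,c}  FOLLOW[B]={$,a,c}  FOLLOW[C]={$,a,c}
round 3: done
  FOLLOW[S]={$,a,c}  FOLLOW[A]={$,a,c}  FOLLOW[B]={$,a,c}  FOLLOW[C]={$,a,c}

FOLLOW(A) = ["$", "a", "c"]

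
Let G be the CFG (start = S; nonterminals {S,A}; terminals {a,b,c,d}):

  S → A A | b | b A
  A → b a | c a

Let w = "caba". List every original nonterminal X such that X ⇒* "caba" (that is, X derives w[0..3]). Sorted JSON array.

CNF form of G:
  S -> A A | T0 A | b
  A -> T0 T1 | T2 T1
  T0 -> b
  T1 -> a
  T2 -> c

Fill CYK table bottom-up — only the sub-triangle for w[0..3]:
  T[0,0] 'c' = {T2}  orig:{}
  T[1,1] 'a' = {T1}  orig:{}
  T[2,2] 'b' = {S,T0}  orig:{S}
  T[3,3] 'a' = {T1}  orig:{}
  T[0,1] 'ca' = {A}
  T[1,2] 'ab' = ∅
  T[2,3] 'ba' = {A}
  T[0,2] 'cab' = ∅
  T[1,3] 'aba' = ∅
  T[0,3] 'caba' = {S}

Original NTs in T[0,3] deriving "caba": ["S"]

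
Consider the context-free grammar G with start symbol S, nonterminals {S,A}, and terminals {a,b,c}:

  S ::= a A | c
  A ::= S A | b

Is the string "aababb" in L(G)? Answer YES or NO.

CNF form of G:
  S -> T0 A | c
  A -> S A | b
  T0 -> a

CYK fill:
  cell(0,0) a: {T0}  orig:{}
  cell(1,1) a: {T0}  orig:{}
  cell(2,2) b: {A}
  cell(3,3) a: {T0}  orig:{}
  cell(4,4) b: {A}
  cell(5,5) b: {A}
  cell(0,1) aa: ∅
  cell(1,2) ab: {S}
  cell(2,3) ba: ∅
  cell(3,4) ab: {S}
  cell(4,5) bb: ∅
  cell(0,2) aab: ∅
  cell(1,3) aba: ∅
  cell(2,4) bab: ∅
  cell(3,5) abb: {A}
  cell(0,3) aaba: ∅
  cell(1,4) abab: ∅
  cell(2,5) babb: ∅
  cell(0,4) aabab: ∅
  cell(1,5) ababb: {A}
  cell(0,5) aababb: {S}

S ∈ T[0,5] ⇒ YES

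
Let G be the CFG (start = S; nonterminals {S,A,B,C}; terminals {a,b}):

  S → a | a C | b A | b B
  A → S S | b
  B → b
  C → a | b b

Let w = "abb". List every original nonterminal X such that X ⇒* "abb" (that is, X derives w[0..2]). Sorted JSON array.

Convert to CNF:
  S -> T0 A | T0 B | T1 C | a
  A -> S S | b
  B -> b
  C -> T0 T0 | a
  T0 -> b
  T1 -> a

CYK table (by increasing span), restricted to cells inside w[0..2]:
  [0..0]={C,S,T1}  "a"  orig:{C,S}
  [1..1]={A,B,T0}  "b"  orig:{A,B}
  [2..2]={A,B,T0}  "b"  orig:{A,B}
  [0..1]=∅  "ab"
  [1..2]={C,S}  "bb"
  [0..2]={A,S}  "abb"

Original NTs in T[0,2] deriving "abb": ["A", "S"]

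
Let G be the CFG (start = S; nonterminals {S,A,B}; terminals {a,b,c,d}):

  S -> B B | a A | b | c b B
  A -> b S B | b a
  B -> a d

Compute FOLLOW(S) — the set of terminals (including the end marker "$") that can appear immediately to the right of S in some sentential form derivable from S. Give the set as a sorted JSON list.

FIRST sets, iterate to fixpoint:
pass 1:
  A via A→b S B: +{b}
  B via B→a d: +{a}
  S via S→B B: +{a}
  S via S→b: +{b}
  S via S→c b B: +{c}
  FIRST[S]={a,b,c}  FIRST[A]={b}  FIRST[B]={a}
pass 2: (stable)
  FIRST[S]={a,b,c}  FIRST[A]={b}  FIRST[B]={a}

Compute FOLLOW by fixpoint:
seed FOLLOW(S) with $
pass 1:
  A→b S B: FOLLOW(S) ⊇ FIRST(B) = {a}; new: +{a}
  S→B B: FOLLOW(B) ⊇ FIRST(B) = {a}; new: +{a}
  S→B B: FOLLOW(B) ⊇ FOLLOW(S) ⊇ {$,a}; new: +{$}
  S→a A: FOLLOW(A) ⊇ FOLLOW(S) ⊇ {$,a}; new: +{$,a}
  FOLLOW(S)={$,a}  FOLLOW(A)={$,a}  FOLLOW(B)={$,a}
pass 2: (stable)
  FOLLOW(S)={$,a}  FOLLOW(A)={$,a}  FOLLOW(B)={$,a}

FOLLOW(S) = ["$", "a"]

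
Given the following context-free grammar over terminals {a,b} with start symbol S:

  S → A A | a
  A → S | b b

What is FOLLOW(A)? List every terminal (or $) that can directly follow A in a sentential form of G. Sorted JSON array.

Compute FIRST by fixpoint:
round 1:
  A via A→b b: +{b}
  S via S→A A: +{b}
  S via S→a: +{a}
  FIRST(S)={a,b}  FIRST(A)={b}
round 2:
  A via A→S: +{a}
  FIRST(S)={a,b}  FIRST(A)={a,b}
round 3: — fixpoint
  FIRST(S)={a,b}  FIRST(A)={a,b}

FOLLOW iteration:
FOLLOW(S) := {$}
pass 1:
  S→A A: FOLLOW(A) ⊇ FIRST(A) = {a,b}; new: +{a,b}
  S→A A: FOLLOW(A) ⊇ FOLLOW(S) ⊇ {$}; new: +{$}
  FOLLOW(S)={$}  FOLLOW(A)={$,a,b}
pass 2:
  A→S: FOLLOW(S) ⊇ FOLLOW(A) ⊇ {$,a,b}; new: +{a,b}
  FOLLOW(S)={$,a,b}  FOLLOW(A)={$,a,b}
pass 3: done
  FOLLOW(S)={$,a,b}  FOLLOW(A)={$,a,b}

FOLLOW(A) = ["$", "a", "b"]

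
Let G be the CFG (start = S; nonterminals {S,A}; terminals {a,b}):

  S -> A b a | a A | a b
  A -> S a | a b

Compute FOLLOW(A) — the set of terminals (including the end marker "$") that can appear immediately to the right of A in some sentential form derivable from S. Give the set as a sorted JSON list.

FIRST iteration:
iter 1:
  A via A→a b: +{a}
  S via S→A b a: +{a}
  FIRST(S)={a}  FIRST(A)={a}
iter 2: (no change)
  FIRST(S)={a}  FIRST(A)={a}

Compute FOLLOW by fixpoint:
FOLLOW(S) := {$}
round 1:
  A→S a: FOLLOW(S) ⊇ FIRST(a) = {a}; new: +{a}
  S→A b a: FOLLOW(A) ⊇ FIRST(b) = {b}; new: +{b}
  S→a A: FOLLOW(A) ⊇ FOLLOW(S) ⊇ {$,a}; new: +{$,a}
  S: {$,a}  A: {$,a,b}
round 2: (stable)
  S: {$,a}  A: {$,a,b}

FOLLOW(A) = ["$", "a", "b"]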